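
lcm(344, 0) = 0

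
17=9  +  8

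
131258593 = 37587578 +93671015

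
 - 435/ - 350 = 1  +  17/70 = 1.24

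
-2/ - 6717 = 2/6717=0.00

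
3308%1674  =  1634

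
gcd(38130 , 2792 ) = 2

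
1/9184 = 1/9184  =  0.00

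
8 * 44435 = 355480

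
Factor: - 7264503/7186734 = - 807167/798526 = -2^( - 1)*41^1 *19687^1  *  399263^( - 1)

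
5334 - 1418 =3916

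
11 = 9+2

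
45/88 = 45/88 = 0.51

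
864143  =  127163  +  736980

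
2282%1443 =839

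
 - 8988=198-9186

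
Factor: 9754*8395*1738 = 2^2*5^1*  11^1*23^1*73^1*79^1*4877^1 =142315834540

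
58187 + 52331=110518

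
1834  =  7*262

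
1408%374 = 286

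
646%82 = 72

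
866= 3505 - 2639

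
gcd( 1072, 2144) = 1072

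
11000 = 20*550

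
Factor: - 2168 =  - 2^3*271^1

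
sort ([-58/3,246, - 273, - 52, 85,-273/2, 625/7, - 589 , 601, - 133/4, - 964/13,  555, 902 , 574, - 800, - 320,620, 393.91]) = [ - 800, - 589,- 320, - 273,- 273/2, - 964/13, - 52, - 133/4 , - 58/3,85,625/7, 246,393.91, 555, 574,  601 , 620 , 902 ]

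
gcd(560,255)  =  5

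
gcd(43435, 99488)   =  1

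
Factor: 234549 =3^3*7^1 *17^1*73^1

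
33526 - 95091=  - 61565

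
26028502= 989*26318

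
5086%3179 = 1907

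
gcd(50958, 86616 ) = 18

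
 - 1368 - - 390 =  -978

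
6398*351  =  2245698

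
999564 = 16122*62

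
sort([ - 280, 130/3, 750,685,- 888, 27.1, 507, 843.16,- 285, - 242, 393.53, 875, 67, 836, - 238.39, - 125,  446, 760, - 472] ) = [ - 888, - 472, - 285 ,-280, -242,-238.39,  -  125, 27.1, 130/3,67, 393.53, 446, 507, 685 , 750, 760, 836,843.16,875] 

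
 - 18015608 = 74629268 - 92644876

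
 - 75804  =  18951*(  -  4) 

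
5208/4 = 1302 = 1302.00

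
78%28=22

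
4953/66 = 1651/22 = 75.05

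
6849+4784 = 11633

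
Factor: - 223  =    -  223^1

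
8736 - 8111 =625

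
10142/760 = 5071/380= 13.34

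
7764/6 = 1294 = 1294.00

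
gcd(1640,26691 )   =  41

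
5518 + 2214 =7732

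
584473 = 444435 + 140038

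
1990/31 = 64  +  6/31= 64.19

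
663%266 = 131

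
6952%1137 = 130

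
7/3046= 7/3046= 0.00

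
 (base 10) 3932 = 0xF5C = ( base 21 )8J5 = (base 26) 5L6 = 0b111101011100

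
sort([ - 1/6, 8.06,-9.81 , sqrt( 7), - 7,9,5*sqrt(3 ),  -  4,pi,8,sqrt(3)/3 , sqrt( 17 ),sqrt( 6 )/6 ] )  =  [  -  9.81,-7, -4,- 1/6,sqrt( 6 )/6,  sqrt (3) /3, sqrt( 7),pi,sqrt( 17), 8 , 8.06,5*sqrt(3),9]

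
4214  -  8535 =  - 4321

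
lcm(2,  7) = 14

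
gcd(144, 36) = 36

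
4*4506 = 18024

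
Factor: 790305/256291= 3^1 * 5^1*7^( - 1)*41^( - 1)*59^1  =  885/287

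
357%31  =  16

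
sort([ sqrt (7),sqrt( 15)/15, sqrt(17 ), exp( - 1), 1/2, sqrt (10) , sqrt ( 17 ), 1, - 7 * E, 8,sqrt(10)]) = [ - 7* E, sqrt( 15) /15, exp( - 1), 1/2,1, sqrt (7 ), sqrt( 10 ), sqrt(10 ),sqrt( 17),sqrt( 17 ), 8] 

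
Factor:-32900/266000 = - 2^(  -  2 ) * 5^( - 1 )*19^( - 1 )*47^1 = -47/380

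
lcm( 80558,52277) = 4914038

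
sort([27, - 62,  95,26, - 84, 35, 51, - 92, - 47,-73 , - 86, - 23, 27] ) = [ - 92, - 86, - 84, - 73, - 62,  -  47, - 23,26, 27, 27, 35,51, 95]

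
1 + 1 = 2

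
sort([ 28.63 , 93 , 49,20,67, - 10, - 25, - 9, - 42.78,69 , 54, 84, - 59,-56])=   [ - 59, - 56,-42.78, -25, - 10,- 9, 20,28.63,49,54, 67,69,84,93 ]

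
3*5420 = 16260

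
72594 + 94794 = 167388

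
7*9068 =63476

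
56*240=13440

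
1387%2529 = 1387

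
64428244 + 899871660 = 964299904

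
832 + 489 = 1321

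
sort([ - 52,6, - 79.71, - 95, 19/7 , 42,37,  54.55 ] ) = [ - 95, - 79.71,-52,19/7, 6,37, 42, 54.55 ] 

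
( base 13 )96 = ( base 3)11120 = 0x7b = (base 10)123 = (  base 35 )3i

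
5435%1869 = 1697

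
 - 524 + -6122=-6646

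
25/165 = 5/33 = 0.15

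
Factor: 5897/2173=41^( - 1 )*53^( - 1)*5897^1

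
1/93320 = 1/93320 = 0.00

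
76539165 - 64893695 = 11645470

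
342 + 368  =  710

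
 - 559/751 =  - 559/751 = - 0.74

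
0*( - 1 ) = 0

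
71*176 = 12496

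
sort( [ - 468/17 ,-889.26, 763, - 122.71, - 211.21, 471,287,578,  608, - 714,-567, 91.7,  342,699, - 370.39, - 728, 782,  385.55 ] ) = [ - 889.26, -728, - 714, - 567,  -  370.39, - 211.21,  -  122.71,-468/17,  91.7,  287,342, 385.55,  471,578, 608,  699, 763,  782]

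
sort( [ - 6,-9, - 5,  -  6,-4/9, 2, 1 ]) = [ - 9,- 6,  -  6, - 5,-4/9 , 1, 2]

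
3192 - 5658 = -2466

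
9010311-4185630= 4824681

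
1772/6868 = 443/1717 = 0.26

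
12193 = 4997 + 7196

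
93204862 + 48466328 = 141671190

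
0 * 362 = 0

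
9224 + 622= 9846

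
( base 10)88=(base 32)2O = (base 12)74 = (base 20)48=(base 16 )58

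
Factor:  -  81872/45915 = -2^4 *3^(-1)*5^( - 1)*7^1*17^1*43^1*3061^( -1)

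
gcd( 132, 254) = 2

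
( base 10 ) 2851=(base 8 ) 5443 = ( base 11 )2162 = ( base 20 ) 72b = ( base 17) 9ec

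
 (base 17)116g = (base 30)5ra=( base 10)5320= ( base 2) 1010011001000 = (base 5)132240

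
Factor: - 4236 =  - 2^2*3^1* 353^1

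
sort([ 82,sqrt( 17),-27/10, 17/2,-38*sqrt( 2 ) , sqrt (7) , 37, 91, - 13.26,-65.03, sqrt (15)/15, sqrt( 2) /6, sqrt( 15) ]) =[  -  65.03, - 38*sqrt(2), - 13.26, - 27/10,  sqrt(2 )/6,sqrt( 15 ) /15, sqrt( 7), sqrt(15),sqrt (17), 17/2, 37, 82,91] 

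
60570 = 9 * 6730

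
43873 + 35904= 79777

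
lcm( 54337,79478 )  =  5325026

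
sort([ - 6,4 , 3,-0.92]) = [ - 6, - 0.92, 3, 4 ]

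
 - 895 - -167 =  - 728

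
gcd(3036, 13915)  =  253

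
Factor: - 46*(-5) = 2^1 * 5^1*23^1= 230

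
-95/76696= - 1 + 76601/76696 = -0.00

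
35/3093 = 35/3093 = 0.01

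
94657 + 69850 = 164507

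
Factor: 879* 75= 3^2*5^2*293^1= 65925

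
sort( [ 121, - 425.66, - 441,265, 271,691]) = [ - 441, - 425.66, 121,265,271,  691 ]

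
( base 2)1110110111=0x3b7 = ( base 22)1L5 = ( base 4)32313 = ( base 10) 951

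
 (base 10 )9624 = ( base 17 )1G52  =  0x2598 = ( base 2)10010110011000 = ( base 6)112320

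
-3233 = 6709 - 9942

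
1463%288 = 23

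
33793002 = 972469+32820533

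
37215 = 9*4135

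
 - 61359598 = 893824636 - 955184234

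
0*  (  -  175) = 0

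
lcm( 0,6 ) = 0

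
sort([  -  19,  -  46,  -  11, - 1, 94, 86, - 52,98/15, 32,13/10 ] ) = [-52,  -  46, - 19,-11, - 1, 13/10, 98/15, 32, 86, 94 ]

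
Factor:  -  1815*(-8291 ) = 15048165=3^1*5^1*11^2*8291^1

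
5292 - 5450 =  - 158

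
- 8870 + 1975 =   -  6895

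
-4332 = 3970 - 8302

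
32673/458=71+155/458 = 71.34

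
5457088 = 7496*728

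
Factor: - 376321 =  - 11^1*34211^1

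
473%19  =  17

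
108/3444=9/287 =0.03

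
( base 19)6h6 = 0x9BF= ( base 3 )10102102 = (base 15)B15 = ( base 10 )2495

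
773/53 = 14 + 31/53 = 14.58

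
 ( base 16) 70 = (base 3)11011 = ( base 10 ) 112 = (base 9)134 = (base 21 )57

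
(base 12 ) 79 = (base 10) 93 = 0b1011101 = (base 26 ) 3F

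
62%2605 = 62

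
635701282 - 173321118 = 462380164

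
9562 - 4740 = 4822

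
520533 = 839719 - 319186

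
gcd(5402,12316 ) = 2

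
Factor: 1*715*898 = 2^1*5^1* 11^1*13^1* 449^1=   642070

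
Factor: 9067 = 9067^1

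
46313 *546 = 25286898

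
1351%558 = 235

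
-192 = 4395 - 4587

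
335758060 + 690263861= 1026021921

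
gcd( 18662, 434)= 434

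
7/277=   7/277 = 0.03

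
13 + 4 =17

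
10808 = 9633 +1175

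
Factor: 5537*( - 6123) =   -  33903051 = - 3^1*7^2 * 13^1*113^1*157^1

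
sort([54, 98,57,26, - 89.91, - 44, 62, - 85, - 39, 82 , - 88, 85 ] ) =[ - 89.91, - 88, -85, - 44,  -  39, 26, 54,  57, 62, 82, 85,98 ] 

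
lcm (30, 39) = 390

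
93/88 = 1 + 5/88 = 1.06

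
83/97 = 83/97=0.86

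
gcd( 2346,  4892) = 2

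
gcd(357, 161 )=7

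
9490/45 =1898/9 = 210.89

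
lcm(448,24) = 1344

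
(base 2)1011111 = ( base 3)10112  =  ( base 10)95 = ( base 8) 137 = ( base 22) 47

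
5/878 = 5/878= 0.01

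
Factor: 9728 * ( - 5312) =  - 2^15 * 19^1*83^1=- 51675136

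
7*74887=524209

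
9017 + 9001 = 18018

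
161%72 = 17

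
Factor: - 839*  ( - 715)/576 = 599885/576 = 2^( - 6 )*3^(-2 )*5^1 * 11^1*13^1 * 839^1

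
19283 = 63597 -44314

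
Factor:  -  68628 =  - 2^2 * 3^1 * 7^1*19^1*43^1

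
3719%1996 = 1723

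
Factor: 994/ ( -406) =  - 29^(-1) * 71^1   =  - 71/29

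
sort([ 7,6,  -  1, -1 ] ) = [ - 1 , - 1,6,  7 ]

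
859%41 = 39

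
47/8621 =47/8621 = 0.01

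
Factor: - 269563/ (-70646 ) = 2^(-1)*7^1*97^1*397^1*35323^( - 1)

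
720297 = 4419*163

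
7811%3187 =1437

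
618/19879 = 6/193 = 0.03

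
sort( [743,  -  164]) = [- 164,743 ] 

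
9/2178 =1/242 = 0.00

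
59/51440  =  59/51440 = 0.00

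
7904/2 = 3952 =3952.00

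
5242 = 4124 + 1118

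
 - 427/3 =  - 143+2/3  =  - 142.33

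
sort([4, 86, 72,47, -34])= [ - 34, 4, 47,72, 86 ] 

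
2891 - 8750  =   - 5859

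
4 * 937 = 3748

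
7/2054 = 7/2054 = 0.00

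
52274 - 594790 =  - 542516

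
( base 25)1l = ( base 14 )34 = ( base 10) 46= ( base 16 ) 2e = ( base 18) 2A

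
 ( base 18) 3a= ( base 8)100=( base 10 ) 64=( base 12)54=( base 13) 4C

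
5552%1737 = 341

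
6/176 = 3/88 = 0.03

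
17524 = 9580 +7944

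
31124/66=471 + 19/33=471.58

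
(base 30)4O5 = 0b1000011100101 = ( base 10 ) 4325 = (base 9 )5835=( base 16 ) 10E5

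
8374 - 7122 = 1252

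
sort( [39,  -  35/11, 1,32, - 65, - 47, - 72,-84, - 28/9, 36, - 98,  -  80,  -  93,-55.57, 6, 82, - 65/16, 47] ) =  [- 98, - 93,- 84, - 80, - 72,  -  65, - 55.57, - 47,  -  65/16, - 35/11, - 28/9,  1, 6,  32, 36, 39,47, 82]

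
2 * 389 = 778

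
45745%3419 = 1298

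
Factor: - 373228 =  - 2^2*93307^1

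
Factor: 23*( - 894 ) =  - 20562 = - 2^1*3^1*23^1*149^1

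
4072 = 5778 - 1706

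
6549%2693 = 1163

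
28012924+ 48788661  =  76801585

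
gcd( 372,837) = 93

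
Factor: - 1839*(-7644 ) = 2^2 * 3^2*7^2*13^1*613^1 = 14057316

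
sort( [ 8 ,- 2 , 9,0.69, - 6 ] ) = [ - 6, - 2, 0.69, 8, 9 ] 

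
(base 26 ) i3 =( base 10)471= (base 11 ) 399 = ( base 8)727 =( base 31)f6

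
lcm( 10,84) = 420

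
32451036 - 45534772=-13083736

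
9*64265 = 578385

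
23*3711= 85353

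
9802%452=310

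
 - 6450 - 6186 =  - 12636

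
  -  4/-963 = 4/963 =0.00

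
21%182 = 21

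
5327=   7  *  761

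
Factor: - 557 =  - 557^1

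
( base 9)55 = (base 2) 110010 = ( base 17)2g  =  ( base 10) 50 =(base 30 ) 1k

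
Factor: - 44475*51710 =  - 2299802250  =  - 2^1*3^1*5^3*593^1*5171^1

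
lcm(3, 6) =6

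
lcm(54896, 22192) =1043024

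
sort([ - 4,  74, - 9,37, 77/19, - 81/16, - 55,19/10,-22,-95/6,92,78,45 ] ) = [  -  55, - 22, - 95/6 , - 9, - 81/16,-4, 19/10,  77/19, 37,45,74 , 78 , 92]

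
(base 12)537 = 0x2fb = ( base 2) 1011111011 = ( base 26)139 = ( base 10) 763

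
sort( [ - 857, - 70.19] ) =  [-857, - 70.19]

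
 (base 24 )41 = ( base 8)141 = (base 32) 31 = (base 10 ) 97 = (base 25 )3M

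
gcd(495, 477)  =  9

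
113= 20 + 93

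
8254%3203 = 1848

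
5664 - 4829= 835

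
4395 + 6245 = 10640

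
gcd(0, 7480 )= 7480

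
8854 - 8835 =19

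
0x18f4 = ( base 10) 6388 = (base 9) 8677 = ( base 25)a5d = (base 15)1d5d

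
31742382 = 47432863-15690481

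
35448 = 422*84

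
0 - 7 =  - 7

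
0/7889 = 0 = 0.00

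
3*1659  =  4977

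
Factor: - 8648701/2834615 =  - 5^( - 1)*7^(-1 )*80989^(-1 )*8648701^1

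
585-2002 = -1417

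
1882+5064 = 6946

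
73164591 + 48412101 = 121576692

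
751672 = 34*22108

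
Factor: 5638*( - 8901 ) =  - 50183838 = -  2^1 * 3^2 * 23^1*43^1*2819^1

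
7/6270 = 7/6270= 0.00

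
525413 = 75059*7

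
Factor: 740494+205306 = 2^3*5^2*4729^1 = 945800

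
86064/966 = 14344/161= 89.09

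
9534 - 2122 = 7412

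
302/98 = 151/49 = 3.08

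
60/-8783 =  - 60/8783 = - 0.01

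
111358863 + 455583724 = 566942587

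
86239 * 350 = 30183650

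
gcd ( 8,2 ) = 2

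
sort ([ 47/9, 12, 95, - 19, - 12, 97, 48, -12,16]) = [ - 19, - 12, - 12, 47/9 , 12  ,  16,48,95,97 ] 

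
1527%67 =53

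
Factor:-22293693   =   - 3^2*23^1*107699^1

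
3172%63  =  22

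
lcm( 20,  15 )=60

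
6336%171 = 9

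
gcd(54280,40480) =920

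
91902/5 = 18380 + 2/5 = 18380.40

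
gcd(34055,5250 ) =35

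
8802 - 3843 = 4959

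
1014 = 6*169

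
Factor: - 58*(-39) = 2262 = 2^1*3^1*13^1*29^1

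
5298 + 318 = 5616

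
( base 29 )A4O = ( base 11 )6473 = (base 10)8550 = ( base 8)20546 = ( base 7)33633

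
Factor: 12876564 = 2^2*3^1*821^1*1307^1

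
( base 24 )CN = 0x137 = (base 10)311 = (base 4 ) 10313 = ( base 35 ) 8V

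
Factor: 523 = 523^1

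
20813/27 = 770 + 23/27 = 770.85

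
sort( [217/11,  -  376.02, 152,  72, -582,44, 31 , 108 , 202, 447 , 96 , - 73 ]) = [- 582, - 376.02,-73, 217/11,31, 44, 72, 96, 108,  152,  202,  447]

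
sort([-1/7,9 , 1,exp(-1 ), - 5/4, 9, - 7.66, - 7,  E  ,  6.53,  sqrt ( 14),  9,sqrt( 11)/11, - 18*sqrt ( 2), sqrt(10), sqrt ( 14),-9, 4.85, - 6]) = [-18*sqrt( 2), - 9, - 7.66,-7, - 6, - 5/4, - 1/7,sqrt( 11)/11,exp( - 1 ),1,  E, sqrt( 10 ) , sqrt (14 ), sqrt( 14) , 4.85, 6.53,9, 9,9] 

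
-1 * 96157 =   -  96157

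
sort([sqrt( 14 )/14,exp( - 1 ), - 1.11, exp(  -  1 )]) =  [ - 1.11,sqrt( 14 ) /14,exp( - 1 ),exp ( - 1 )]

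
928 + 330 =1258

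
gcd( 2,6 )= 2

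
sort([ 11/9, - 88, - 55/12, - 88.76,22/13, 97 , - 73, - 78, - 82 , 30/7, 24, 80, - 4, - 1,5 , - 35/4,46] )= [ - 88.76, - 88, - 82, - 78,-73, - 35/4, - 55/12 , - 4, - 1,  11/9 , 22/13, 30/7 , 5,24,46, 80, 97 ]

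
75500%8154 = 2114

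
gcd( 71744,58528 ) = 1888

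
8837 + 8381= 17218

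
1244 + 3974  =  5218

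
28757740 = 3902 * 7370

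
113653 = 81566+32087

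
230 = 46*5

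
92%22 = 4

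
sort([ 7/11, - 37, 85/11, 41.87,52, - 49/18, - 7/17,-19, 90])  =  [ - 37,-19, - 49/18, - 7/17, 7/11, 85/11, 41.87, 52, 90 ] 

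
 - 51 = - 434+383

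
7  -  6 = 1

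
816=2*408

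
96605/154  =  627 + 47/154 = 627.31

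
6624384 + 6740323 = 13364707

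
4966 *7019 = 34856354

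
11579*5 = 57895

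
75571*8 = 604568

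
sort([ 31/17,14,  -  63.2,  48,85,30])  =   [ - 63.2, 31/17 , 14, 30, 48,85]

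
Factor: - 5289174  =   -2^1*3^2*11^1*26713^1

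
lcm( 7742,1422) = 69678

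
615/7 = 87 + 6/7 =87.86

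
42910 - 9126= 33784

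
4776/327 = 1592/109 = 14.61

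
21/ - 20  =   - 2 + 19/20  =  - 1.05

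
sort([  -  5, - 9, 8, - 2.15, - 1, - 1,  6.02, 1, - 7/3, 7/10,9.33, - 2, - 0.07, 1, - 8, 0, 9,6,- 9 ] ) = [ - 9, - 9, - 8, - 5,-7/3, - 2.15, - 2 , -1, - 1,-0.07, 0 , 7/10 , 1,  1,6, 6.02, 8,9, 9.33 ]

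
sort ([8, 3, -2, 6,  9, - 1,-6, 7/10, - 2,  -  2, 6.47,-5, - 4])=[  -  6, - 5,-4 , - 2,-2, - 2, - 1,7/10, 3,6,6.47 , 8, 9]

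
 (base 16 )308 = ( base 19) 22g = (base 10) 776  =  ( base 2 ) 1100001000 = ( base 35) M6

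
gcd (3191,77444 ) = 1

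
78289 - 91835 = - 13546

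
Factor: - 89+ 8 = -81  =  - 3^4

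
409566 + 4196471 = 4606037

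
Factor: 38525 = 5^2*23^1*67^1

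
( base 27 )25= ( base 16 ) 3b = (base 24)2B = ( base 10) 59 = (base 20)2J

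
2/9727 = 2/9727 = 0.00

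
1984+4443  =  6427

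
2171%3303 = 2171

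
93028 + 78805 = 171833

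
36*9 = 324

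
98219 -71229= 26990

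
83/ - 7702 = - 83/7702   =  - 0.01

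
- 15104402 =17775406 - 32879808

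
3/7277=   3/7277= 0.00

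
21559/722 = 21559/722=29.86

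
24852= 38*654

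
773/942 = 773/942 = 0.82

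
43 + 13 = 56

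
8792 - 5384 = 3408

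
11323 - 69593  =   - 58270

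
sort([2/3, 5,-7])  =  [-7, 2/3, 5]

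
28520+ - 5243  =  23277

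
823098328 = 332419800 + 490678528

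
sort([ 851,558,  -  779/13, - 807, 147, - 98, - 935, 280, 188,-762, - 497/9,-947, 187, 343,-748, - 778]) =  [ - 947,  -  935 , - 807, - 778,-762,-748, - 98, - 779/13, - 497/9, 147, 187,  188,280, 343,558, 851 ] 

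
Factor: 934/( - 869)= - 2^1*11^( - 1)*79^ ( - 1)*467^1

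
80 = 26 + 54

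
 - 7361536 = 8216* ( - 896)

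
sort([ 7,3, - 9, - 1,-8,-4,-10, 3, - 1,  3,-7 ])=[ -10 ,-9,-8 ,-7, - 4 ,  -  1,-1,3,  3,  3,7 ]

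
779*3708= 2888532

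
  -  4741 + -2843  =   - 7584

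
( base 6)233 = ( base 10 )93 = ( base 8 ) 135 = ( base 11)85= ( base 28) 39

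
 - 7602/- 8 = 950 + 1/4= 950.25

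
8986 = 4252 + 4734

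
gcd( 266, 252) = 14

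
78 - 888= - 810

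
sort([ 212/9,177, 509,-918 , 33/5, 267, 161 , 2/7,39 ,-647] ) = [ - 918, - 647,2/7,  33/5,212/9,39,161,177, 267,509 ] 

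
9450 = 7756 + 1694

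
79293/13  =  6099  +  6/13 = 6099.46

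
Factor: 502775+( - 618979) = -116204 =- 2^2*11^1*19^1 * 139^1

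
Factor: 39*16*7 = 2^4*3^1*7^1*13^1  =  4368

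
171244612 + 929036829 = 1100281441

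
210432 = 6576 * 32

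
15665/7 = 2237 + 6/7 = 2237.86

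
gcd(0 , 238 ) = 238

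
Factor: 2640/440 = 6 = 2^1 * 3^1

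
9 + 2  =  11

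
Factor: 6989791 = 6989791^1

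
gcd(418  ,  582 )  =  2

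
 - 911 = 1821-2732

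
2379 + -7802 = -5423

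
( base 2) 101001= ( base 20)21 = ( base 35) 16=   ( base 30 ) 1B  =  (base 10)41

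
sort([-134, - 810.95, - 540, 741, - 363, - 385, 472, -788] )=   [ - 810.95,-788, - 540,  -  385, - 363, - 134, 472,741 ] 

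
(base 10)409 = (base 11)342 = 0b110011001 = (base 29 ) E3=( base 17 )171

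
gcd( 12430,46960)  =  10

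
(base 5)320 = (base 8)125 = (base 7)151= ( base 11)78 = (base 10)85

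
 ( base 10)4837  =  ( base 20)C1H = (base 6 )34221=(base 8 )11345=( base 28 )64l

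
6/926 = 3/463 = 0.01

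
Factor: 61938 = 2^1*3^3*31^1*37^1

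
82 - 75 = 7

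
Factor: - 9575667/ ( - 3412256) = 2^(- 5 ) * 3^2 * 29^(  -  1 )*3677^ (-1)*1063963^1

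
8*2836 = 22688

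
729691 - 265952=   463739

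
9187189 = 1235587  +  7951602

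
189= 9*21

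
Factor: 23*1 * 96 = 2^5*3^1*23^1 = 2208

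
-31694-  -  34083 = 2389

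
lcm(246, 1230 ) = 1230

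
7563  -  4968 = 2595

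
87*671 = 58377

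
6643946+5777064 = 12421010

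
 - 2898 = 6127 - 9025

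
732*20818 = 15238776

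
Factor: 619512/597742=996/961 =2^2*3^1*31^( -2)*83^1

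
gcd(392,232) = 8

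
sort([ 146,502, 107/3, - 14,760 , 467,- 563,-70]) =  [ - 563,-70, - 14,107/3,146, 467,  502 , 760 ]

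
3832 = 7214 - 3382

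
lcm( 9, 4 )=36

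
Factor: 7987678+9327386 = 17315064 = 2^3*3^2*13^2*1423^1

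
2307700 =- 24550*( - 94 )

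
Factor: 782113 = 782113^1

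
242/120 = 121/60 = 2.02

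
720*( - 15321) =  - 11031120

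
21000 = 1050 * 20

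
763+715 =1478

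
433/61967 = 433/61967 = 0.01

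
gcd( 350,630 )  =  70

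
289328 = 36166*8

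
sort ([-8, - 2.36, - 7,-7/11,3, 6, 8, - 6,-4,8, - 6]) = [ - 8, - 7,-6, - 6, - 4, - 2.36,-7/11 , 3,6, 8 , 8 ]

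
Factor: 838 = 2^1* 419^1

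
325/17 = 19+2/17  =  19.12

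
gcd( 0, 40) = 40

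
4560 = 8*570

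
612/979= 612/979 = 0.63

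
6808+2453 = 9261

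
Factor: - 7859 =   -  29^1*271^1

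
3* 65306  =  195918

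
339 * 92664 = 31413096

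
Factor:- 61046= -2^1*131^1*233^1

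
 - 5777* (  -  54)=311958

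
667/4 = 166 + 3/4 = 166.75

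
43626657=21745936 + 21880721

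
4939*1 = 4939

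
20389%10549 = 9840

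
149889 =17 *8817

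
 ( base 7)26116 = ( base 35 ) 5MR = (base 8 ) 15412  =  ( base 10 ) 6922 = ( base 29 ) 86k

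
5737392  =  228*25164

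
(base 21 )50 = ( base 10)105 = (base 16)69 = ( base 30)3F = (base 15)70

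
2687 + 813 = 3500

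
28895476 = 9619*3004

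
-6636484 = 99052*(- 67) 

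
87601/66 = 1327 + 19/66= 1327.29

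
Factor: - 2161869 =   -  3^1*163^1*4421^1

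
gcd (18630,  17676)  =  18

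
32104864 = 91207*352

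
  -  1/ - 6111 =1/6111 = 0.00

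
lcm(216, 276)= 4968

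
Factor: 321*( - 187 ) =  - 3^1*11^1 * 17^1*107^1  =  - 60027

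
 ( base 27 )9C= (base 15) 120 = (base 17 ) F0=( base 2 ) 11111111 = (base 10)255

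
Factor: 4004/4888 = 77/94 = 2^ ( - 1 )*7^1*11^1*47^(-1 )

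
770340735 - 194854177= 575486558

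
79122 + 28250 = 107372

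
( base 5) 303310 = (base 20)14BA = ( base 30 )ark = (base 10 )9830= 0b10011001100110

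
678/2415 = 226/805 = 0.28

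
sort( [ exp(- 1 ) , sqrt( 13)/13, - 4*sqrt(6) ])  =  [ - 4 * sqrt(6 ), sqrt ( 13) /13,exp( - 1)]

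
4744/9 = 527 + 1/9 = 527.11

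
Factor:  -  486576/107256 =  - 2^1*3^1*31^1*41^( - 1) =-186/41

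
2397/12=199  +  3/4 =199.75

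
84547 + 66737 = 151284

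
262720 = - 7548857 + 7811577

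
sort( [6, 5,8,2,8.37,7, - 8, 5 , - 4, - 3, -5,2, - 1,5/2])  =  [ - 8, - 5, - 4, -3, - 1,2, 2 , 5/2,5, 5,6, 7, 8,8.37]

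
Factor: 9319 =9319^1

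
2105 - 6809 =- 4704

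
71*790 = 56090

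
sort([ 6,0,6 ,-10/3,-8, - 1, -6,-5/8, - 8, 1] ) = [-8,-8, - 6 ,-10/3, - 1, - 5/8,0,1,6 , 6] 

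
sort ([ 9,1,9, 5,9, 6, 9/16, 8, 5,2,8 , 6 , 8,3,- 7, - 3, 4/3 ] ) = [-7, - 3,9/16,1,4/3, 2  ,  3,5, 5 , 6 , 6,  8,8, 8, 9, 9 , 9] 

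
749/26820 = 749/26820 = 0.03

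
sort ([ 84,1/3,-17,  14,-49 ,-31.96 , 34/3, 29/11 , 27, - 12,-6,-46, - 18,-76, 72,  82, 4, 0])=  [-76,  -  49, - 46,- 31.96,  -  18,-17,  -  12 , - 6,0, 1/3, 29/11, 4,  34/3, 14, 27,72,  82, 84]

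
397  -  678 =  - 281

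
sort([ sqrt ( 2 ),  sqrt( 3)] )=[sqrt(2), sqrt(3 ) ]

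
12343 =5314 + 7029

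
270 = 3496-3226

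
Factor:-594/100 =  - 2^ ( - 1) * 3^3*5^ ( - 2)*11^1 = -297/50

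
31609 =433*73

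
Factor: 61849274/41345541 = 2^1*3^( - 2)*37^1*47^1*331^( - 1 )*13879^(-1) * 17783^1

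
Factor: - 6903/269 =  - 3^2*13^1*59^1*269^( - 1)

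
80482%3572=1898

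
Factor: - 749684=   -  2^2*13^2*1109^1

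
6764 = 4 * 1691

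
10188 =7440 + 2748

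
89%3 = 2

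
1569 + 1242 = 2811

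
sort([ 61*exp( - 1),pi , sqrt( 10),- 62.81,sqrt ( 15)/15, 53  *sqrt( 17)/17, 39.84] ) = [-62.81, sqrt(15)/15, pi, sqrt(10), 53*sqrt(17) /17, 61*exp( - 1),39.84] 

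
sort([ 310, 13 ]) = [13,  310 ]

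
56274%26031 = 4212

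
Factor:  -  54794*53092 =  - 2^3 * 13^1*1021^1*27397^1= - 2909123048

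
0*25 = 0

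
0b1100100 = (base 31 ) 37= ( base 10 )100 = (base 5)400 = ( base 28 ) 3g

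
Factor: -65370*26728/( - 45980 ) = 87360468/2299 = 2^2*3^1*11^( - 2 )*13^1*19^(- 1)*257^1*2179^1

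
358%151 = 56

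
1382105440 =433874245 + 948231195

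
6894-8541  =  -1647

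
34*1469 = 49946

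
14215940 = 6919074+7296866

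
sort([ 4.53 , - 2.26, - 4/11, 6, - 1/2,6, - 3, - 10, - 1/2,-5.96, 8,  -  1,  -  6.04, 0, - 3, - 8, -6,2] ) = [ - 10, - 8, - 6.04, - 6, - 5.96, - 3,-3, - 2.26,-1, - 1/2, - 1/2, - 4/11,0,2,  4.53,6,6,8 ] 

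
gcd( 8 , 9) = 1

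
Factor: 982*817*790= 633812260=2^2*5^1*19^1*43^1*79^1 * 491^1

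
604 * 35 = 21140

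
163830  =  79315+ 84515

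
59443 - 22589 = 36854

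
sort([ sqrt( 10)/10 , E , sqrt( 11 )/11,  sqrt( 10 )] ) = [ sqrt( 11)/11,sqrt( 10)/10,E, sqrt( 10)] 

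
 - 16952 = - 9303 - 7649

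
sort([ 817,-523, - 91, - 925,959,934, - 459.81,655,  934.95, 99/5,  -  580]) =[ - 925, - 580, - 523 , - 459.81,-91 , 99/5, 655 , 817,  934, 934.95, 959]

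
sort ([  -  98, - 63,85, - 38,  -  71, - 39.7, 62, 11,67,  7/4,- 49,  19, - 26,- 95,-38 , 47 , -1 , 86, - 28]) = [-98,-95,- 71,  -  63, - 49, - 39.7, - 38 ,  -  38, - 28,- 26,-1 , 7/4,11,  19,47 , 62, 67, 85, 86]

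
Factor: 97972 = 2^2*7^1*3499^1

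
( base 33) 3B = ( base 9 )132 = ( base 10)110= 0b1101110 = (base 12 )92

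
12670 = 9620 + 3050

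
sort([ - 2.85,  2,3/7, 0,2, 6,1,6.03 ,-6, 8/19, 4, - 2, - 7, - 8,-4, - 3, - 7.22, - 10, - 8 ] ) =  [  -  10, - 8,-8, - 7.22, - 7, - 6, - 4, - 3 , - 2.85, - 2, 0,8/19, 3/7, 1, 2 , 2, 4, 6 , 6.03 ]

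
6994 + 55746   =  62740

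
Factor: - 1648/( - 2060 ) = 4/5=2^2* 5^( - 1 ) 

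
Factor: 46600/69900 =2/3 =2^1 * 3^( - 1 )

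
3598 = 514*7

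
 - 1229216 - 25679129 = - 26908345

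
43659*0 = 0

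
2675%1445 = 1230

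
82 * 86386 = 7083652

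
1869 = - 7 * ( - 267 )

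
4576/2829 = 4576/2829 = 1.62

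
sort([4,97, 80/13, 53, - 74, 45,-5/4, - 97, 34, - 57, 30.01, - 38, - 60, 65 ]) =[-97, - 74, - 60, - 57, - 38, - 5/4,4,80/13, 30.01, 34 , 45 , 53,65,97]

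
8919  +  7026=15945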